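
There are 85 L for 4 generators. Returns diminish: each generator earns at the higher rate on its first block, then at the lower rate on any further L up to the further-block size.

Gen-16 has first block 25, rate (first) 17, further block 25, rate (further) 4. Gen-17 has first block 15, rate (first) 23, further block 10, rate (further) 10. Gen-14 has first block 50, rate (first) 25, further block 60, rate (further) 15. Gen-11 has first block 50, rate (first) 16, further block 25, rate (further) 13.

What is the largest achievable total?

1935

Treat each block as its own option and order by rate: Gen-14/tier1 25 > Gen-17/tier1 23 > Gen-16/tier1 17 > Gen-11/tier1 16 > Gen-14/tier2 15 > Gen-11/tier2 13 > Gen-17/tier2 10 > Gen-16/tier2 4.
Fill Gen-14 tier1 block (50 at 25) ; 35 left.
Gen-17 tier1 at 23: fill all 15 ; 20 left.
20 remain; put them into Gen-16 tier1 at 17.
Total = 25×50 + 23×15 + 17×20 = 1935.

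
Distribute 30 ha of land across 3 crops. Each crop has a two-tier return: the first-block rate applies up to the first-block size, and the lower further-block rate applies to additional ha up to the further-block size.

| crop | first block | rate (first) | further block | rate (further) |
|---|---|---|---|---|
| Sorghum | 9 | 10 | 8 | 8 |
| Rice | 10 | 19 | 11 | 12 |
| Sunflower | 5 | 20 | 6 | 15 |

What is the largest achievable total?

Rank every tier by rate: Sunflower/first 20 > Rice/first 19 > Sunflower/second 15 > Rice/second 12 > Sorghum/first 10 > Sorghum/second 8.
Fill Sunflower first block (5 at 20) → 25 left.
Rice first at 19: fill all 10 → 15 left.
Sunflower second at 15: fill all 6 → 9 left.
9 remain; put them into Rice second at 12.
Total = 20×5 + 19×10 + 15×6 + 12×9 = 488.

488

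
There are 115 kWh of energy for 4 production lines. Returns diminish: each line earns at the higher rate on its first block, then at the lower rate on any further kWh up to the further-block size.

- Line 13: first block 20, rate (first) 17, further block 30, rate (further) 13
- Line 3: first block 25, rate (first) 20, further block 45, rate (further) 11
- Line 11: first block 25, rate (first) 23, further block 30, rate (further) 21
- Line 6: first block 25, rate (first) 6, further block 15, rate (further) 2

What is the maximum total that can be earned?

2240

Rank every tier by rate: Line 11/T1 23 > Line 11/T2 21 > Line 3/T1 20 > Line 13/T1 17 > Line 13/T2 13 > Line 3/T2 11 > Line 6/T1 6 > Line 6/T2 2.
Fill Line 11 T1 block (25 at 23) ; 90 left.
Line 11 T2 at 21: fill all 30 ; 60 left.
Line 3/T1 (20): +25 ; 35 left.
Fill Line 13 T1 block (20 at 17) ; 15 left.
Line 13 T2 at 13: only 15 left, fill 15.
Total = 23×25 + 21×30 + 20×25 + 17×20 + 13×15 = 2240.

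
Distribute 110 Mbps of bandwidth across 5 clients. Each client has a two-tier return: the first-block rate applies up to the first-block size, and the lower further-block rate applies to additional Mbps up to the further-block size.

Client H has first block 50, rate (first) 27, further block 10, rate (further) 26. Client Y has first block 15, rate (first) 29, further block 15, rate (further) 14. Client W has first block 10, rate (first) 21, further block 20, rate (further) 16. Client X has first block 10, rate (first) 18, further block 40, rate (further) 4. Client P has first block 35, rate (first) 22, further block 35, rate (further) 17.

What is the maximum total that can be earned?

2815

Rank every tier by rate: Client Y/T1 29 > Client H/T1 27 > Client H/T2 26 > Client P/T1 22 > Client W/T1 21 > Client X/T1 18 > Client P/T2 17 > Client W/T2 16 > Client Y/T2 14 > Client X/T2 4.
Client Y/T1 (29): +15 ; 95 left.
Client H/T1 (27): +50 ; 45 left.
Client H/T2 (26): +10 ; 35 left.
Client P/T1 (22): +35 ; 0 left.
Total = 29×15 + 27×50 + 26×10 + 22×35 = 2815.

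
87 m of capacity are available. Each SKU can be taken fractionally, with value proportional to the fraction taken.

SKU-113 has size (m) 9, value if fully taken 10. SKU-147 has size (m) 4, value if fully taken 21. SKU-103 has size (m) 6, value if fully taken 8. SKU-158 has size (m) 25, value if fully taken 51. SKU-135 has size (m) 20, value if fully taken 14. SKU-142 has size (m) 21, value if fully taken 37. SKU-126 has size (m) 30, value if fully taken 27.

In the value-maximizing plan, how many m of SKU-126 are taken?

Sort by value density: SKU-147 21/4≈5.25, SKU-158 51/25≈2.04, SKU-142 37/21≈1.76, SKU-103 8/6≈1.33, SKU-113 10/9≈1.11, SKU-126 27/30≈0.9, SKU-135 14/20≈0.7.
Take all of SKU-147 (4 m, value 21) ; 83 m left.
SKU-158: take in full, 25 m for value 51 ; 58 left.
All 21 m of SKU-142 fit (value 37) ; 37 remain.
SKU-103: take in full, 6 m for value 8 ; 31 left.
Take all of SKU-113 (9 m, value 10) ; 22 m left.
Only 22 m remain; take 22/30 of SKU-126 for value 27×22/30 = 19.8.

22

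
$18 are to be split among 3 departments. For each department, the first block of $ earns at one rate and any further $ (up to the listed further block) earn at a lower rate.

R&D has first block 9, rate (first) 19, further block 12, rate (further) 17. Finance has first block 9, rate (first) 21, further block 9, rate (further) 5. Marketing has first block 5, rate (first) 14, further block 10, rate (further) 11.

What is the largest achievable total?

360

Rank every tier by rate: Finance/tier1 21 > R&D/tier1 19 > R&D/tier2 17 > Marketing/tier1 14 > Marketing/tier2 11 > Finance/tier2 5.
Fill Finance tier1 block (9 at 21) ; 9 left.
R&D/tier1 (19): +9 ; 0 left.
Total = 21×9 + 19×9 = 360.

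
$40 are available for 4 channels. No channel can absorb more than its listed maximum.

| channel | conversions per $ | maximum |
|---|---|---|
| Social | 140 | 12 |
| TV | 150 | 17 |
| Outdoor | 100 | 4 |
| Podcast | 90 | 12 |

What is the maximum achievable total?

5260

Rank by conversions per $: TV 150 > Social 140 > Outdoor 100 > Podcast 90.
TV: +17 to 17 (cap) → 23 left.
Social takes 12 to reach its cap of 12 → 11 left.
Outdoor: +4 to 4 (cap) → 7 left.
Podcast has room for 12 but only 7 remain, so it gets 7.
Total = 140×12 + 150×17 + 100×4 + 90×7 = 5260.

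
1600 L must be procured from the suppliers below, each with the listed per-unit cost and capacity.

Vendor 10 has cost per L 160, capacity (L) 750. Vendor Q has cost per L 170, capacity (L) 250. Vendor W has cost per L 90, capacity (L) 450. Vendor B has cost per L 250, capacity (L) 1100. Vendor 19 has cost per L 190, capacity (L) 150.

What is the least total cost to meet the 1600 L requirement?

Use suppliers in increasing cost order.
Take 450 from Vendor W at 90 — need 1150 more.
Take 750 from Vendor 10 at 160 — need 400 more.
Vendor Q (170): use full 250 — 150 L to go.
Vendor 19 (190): use full 150 — 0 L to go.
Vendor B: unused.
Cost = 450×90 + 750×160 + 250×170 + 150×190 = 231500.

231500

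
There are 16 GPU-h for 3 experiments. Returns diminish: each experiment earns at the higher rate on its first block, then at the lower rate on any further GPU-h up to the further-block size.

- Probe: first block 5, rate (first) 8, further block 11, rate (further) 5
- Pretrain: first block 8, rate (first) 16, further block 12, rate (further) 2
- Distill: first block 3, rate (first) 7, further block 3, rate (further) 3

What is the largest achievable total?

189

Order all 6 blocks by rate: Pretrain/tier1 16 > Probe/tier1 8 > Distill/tier1 7 > Probe/tier2 5 > Distill/tier2 3 > Pretrain/tier2 2.
Pretrain tier1 at 16: fill all 8 — 8 left.
Probe/tier1 (8): +5 — 3 left.
Fill Distill tier1 block (3 at 7) — 0 left.
Total = 16×8 + 8×5 + 7×3 = 189.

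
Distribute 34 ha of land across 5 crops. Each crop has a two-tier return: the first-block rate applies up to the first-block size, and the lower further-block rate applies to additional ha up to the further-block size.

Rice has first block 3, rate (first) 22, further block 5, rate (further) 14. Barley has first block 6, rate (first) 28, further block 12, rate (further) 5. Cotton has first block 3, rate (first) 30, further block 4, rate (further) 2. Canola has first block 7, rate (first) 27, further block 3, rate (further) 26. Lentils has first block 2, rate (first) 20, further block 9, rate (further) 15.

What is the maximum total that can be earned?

Order all 10 blocks by rate: Cotton/first 30 > Barley/first 28 > Canola/first 27 > Canola/second 26 > Rice/first 22 > Lentils/first 20 > Lentils/second 15 > Rice/second 14 > Barley/second 5 > Cotton/second 2.
Cotton first at 30: fill all 3 ; 31 left.
Barley/first (28): +6 ; 25 left.
Canola first at 27: fill all 7 ; 18 left.
Canola/second (26): +3 ; 15 left.
Rice first at 22: fill all 3 ; 12 left.
Lentils first at 20: fill all 2 ; 10 left.
Fill Lentils second block (9 at 15) ; 1 left.
Rice/second: +1 of 5 at 14; pool empty.
Total = 30×3 + 28×6 + 27×7 + 26×3 + 22×3 + 20×2 + 15×9 + 14×1 = 780.

780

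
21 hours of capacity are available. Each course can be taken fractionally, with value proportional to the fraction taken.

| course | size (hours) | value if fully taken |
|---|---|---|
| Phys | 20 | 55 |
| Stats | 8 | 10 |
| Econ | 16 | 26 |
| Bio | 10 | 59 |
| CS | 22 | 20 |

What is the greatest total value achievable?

Sort by value density: Bio 59/10≈5.9, Phys 55/20≈2.75, Econ 26/16≈1.62, Stats 10/8≈1.25, CS 20/22≈0.909.
All 10 hours of Bio fit (value 59) — 11 remain.
Only 11 hours remain; take 11/20 of Phys for value 55×11/20 = 30.25.
Total value = 89.25.

89.25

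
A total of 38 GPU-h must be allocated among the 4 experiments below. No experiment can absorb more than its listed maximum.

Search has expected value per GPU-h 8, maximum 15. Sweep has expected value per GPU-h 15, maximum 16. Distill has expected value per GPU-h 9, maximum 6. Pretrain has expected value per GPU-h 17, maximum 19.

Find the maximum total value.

Order the experiments by expected value per GPU-h: Pretrain 17 > Sweep 15 > Distill 9 > Search 8.
Pretrain: +19 to 19 (cap) → 19 left.
Give Sweep 16 to hit its cap of 16 → 3 left.
Only 3 left; Distill takes them to reach 3.
Total = 15×16 + 9×3 + 17×19 = 590.

590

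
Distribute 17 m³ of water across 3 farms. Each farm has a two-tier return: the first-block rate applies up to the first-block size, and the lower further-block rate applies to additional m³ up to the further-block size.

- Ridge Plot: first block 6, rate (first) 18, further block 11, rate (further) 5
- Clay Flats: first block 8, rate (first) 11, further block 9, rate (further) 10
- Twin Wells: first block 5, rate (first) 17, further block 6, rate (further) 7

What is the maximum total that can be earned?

Rank every tier by rate: Ridge Plot/first 18 > Twin Wells/first 17 > Clay Flats/first 11 > Clay Flats/second 10 > Twin Wells/second 7 > Ridge Plot/second 5.
Ridge Plot/first (18): +6 ; 11 left.
Fill Twin Wells first block (5 at 17) ; 6 left.
6 remain; put them into Clay Flats first at 11.
Total = 18×6 + 17×5 + 11×6 = 259.

259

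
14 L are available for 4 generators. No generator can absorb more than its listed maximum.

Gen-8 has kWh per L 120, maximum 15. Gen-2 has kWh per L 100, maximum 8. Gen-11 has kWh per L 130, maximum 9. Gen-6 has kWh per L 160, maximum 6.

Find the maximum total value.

2000

Highest kWh per L first: Gen-6 160 > Gen-11 130 > Gen-8 120 > Gen-2 100.
Gen-6 takes 6 to reach its cap of 6 → 8 left.
Only 8 left; Gen-11 takes them to reach 8.
Total = 130×8 + 160×6 = 2000.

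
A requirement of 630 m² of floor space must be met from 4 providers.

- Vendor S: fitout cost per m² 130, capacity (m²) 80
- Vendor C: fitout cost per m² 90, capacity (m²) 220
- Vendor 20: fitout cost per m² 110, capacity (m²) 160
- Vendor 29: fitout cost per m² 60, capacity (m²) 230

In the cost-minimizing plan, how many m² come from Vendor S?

Use providers in increasing cost order.
Vendor 29 (60): use full 230 — 400 m² to go.
Vendor C (90): use full 220 — 180 m² to go.
Take 160 from Vendor 20 at 110 — need 20 more.
Vendor S (130): take the remaining 20 — done.

20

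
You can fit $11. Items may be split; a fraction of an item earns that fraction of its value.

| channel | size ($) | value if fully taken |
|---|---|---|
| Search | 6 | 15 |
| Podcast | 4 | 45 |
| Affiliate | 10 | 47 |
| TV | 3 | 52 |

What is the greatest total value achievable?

Sort by value density: TV 52/3≈17.3, Podcast 45/4≈11.2, Affiliate 47/10≈4.7, Search 15/6≈2.5.
TV: take in full, 3 $ for value 52 — 8 left.
All 4 $ of Podcast fit (value 45) — 4 remain.
4 $ left: a 4/10 share of Affiliate gives 47×4/10 = 18.8.
Total value = 115.8.

115.8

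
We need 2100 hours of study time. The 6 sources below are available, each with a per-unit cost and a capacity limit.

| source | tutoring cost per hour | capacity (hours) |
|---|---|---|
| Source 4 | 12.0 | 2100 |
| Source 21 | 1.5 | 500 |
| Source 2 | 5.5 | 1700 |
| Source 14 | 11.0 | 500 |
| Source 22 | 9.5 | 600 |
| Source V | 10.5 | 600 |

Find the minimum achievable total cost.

Cheapest first:
Source 21 at 1.5: take all 500 hours ; 1600 still needed.
Source 2 (5.5): take the remaining 1600 ; done.
Source 22, Source V, Source 14, Source 4: unused.
Cost = 500×1.5 + 1600×5.5 = 9550.

9550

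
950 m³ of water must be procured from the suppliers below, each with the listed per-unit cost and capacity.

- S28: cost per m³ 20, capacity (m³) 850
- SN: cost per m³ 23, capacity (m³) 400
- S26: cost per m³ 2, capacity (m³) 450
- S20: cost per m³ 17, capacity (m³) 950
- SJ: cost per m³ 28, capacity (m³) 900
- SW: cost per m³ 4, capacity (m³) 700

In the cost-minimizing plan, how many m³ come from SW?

500

Cheapest first:
Take 450 from S26 at 2 → need 500 more.
SW at 4: take 500 of its 700 → requirement met.
S20, S28, SN, SJ: unused.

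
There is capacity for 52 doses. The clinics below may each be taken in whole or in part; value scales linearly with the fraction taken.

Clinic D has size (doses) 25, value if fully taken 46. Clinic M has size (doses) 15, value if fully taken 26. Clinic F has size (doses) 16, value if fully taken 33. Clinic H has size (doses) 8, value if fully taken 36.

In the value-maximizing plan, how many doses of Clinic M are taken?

3

Rank by value-to-size ratio: Clinic H 36/8≈4.5, Clinic F 33/16≈2.06, Clinic D 46/25≈1.84, Clinic M 26/15≈1.73.
Take all of Clinic H (8 doses, value 36) → 44 doses left.
All 16 doses of Clinic F fit (value 33) → 28 remain.
Take all of Clinic D (25 doses, value 46) → 3 doses left.
Only 3 doses remain; take 3/15 of Clinic M for value 26×3/15 = 5.2.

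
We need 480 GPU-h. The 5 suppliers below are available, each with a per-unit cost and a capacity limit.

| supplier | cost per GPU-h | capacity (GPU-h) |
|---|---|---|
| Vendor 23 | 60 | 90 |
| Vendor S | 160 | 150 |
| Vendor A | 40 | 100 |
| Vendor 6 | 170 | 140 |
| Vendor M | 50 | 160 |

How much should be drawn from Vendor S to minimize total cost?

130

Use suppliers in increasing cost order.
Vendor A (40): use full 100 — 380 GPU-h to go.
Vendor M (50): use full 160 — 220 GPU-h to go.
Vendor 23 at 60: take all 90 GPU-h — 130 still needed.
Vendor S at 160: take 130 of its 150 — requirement met.
Vendor 6: unused.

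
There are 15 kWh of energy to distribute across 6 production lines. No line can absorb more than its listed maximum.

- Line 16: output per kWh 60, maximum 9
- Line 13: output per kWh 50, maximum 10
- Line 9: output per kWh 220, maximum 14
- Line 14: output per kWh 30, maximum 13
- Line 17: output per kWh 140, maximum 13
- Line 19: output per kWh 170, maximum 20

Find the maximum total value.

3250

Rank by output per kWh: Line 9 220 > Line 19 170 > Line 17 140 > Line 16 60 > Line 13 50 > Line 14 30.
Line 9: +14 to 14 (cap) ; 1 left.
Only 1 left; Line 19 takes them to reach 1.
Total = 220×14 + 170×1 = 3250.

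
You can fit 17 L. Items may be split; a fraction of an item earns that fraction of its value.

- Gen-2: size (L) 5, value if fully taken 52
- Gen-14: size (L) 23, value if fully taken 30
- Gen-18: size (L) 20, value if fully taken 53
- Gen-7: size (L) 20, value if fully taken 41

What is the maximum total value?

83.8

Sort by value density: Gen-2 52/5≈10.4, Gen-18 53/20≈2.65, Gen-7 41/20≈2.05, Gen-14 30/23≈1.3.
Take all of Gen-2 (5 L, value 52) ; 12 L left.
Fill the last 12 L with part of Gen-18: 12/20 of it earns 31.8.
Total value = 83.8.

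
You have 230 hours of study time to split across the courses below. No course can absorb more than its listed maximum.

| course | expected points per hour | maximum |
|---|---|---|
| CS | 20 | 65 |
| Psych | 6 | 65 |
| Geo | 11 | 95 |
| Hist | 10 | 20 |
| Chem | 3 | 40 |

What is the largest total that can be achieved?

2845

Rank by expected points per hour: CS 20 > Geo 11 > Hist 10 > Psych 6 > Chem 3.
CS takes 65 to reach its cap of 65 → 165 left.
Geo takes 95 to reach its cap of 95 → 70 left.
Hist: +20 to 20 (cap) → 50 left.
Only 50 left; Psych takes them to reach 50.
Total = 20×65 + 6×50 + 11×95 + 10×20 = 2845.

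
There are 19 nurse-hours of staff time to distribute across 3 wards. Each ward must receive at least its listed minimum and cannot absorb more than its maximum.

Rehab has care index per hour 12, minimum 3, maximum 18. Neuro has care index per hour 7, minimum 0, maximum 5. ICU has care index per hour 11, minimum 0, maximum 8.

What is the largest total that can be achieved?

227

Meeting every minimum uses 3+0+0 = 3 nurse-hours, leaving 16.
Highest care index per hour first: Rehab 12 > ICU 11 > Neuro 7.
Give Rehab 15 more to hit its cap of 18 → 1 left.
Only 1 left; ICU takes them to reach 1.
Total = 12×18 + 11×1 = 227.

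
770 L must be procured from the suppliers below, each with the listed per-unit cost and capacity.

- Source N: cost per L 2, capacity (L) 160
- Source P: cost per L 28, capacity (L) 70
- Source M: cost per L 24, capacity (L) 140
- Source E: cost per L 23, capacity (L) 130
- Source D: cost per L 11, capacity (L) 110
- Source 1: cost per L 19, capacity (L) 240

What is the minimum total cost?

12200

Cheapest first:
Take 160 from Source N at 2 ; need 610 more.
Take 110 from Source D at 11 ; need 500 more.
Take 240 from Source 1 at 19 ; need 260 more.
Take 130 from Source E at 23 ; need 130 more.
Source M (24): take the remaining 130 ; done.
Source P: unused.
Cost = 160×2 + 110×11 + 240×19 + 130×23 + 130×24 = 12200.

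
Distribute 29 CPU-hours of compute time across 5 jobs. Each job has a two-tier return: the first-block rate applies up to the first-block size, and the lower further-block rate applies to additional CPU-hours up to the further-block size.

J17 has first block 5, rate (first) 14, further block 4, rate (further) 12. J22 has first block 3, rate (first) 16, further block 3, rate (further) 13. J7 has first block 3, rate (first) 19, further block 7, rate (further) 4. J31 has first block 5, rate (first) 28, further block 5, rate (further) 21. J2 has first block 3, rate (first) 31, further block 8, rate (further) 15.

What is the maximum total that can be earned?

Order all 10 blocks by rate: J2/T1 31 > J31/T1 28 > J31/T2 21 > J7/T1 19 > J22/T1 16 > J2/T2 15 > J17/T1 14 > J22/T2 13 > J17/T2 12 > J7/T2 4.
J2/T1 (31): +3 ; 26 left.
J31/T1 (28): +5 ; 21 left.
Fill J31 T2 block (5 at 21) ; 16 left.
J7/T1 (19): +3 ; 13 left.
Fill J22 T1 block (3 at 16) ; 10 left.
J2/T2 (15): +8 ; 2 left.
2 remain; put them into J17 T1 at 14.
Total = 31×3 + 28×5 + 21×5 + 19×3 + 16×3 + 15×8 + 14×2 = 591.

591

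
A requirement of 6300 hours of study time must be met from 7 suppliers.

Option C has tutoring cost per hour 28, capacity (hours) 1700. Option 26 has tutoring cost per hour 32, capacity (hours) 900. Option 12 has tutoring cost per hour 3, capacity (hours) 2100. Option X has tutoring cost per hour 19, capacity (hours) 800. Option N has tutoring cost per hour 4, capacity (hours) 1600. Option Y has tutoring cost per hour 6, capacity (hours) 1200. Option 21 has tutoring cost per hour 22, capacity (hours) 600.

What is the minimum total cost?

Cheapest first:
Take 2100 from Option 12 at 3 → need 4200 more.
Option N (4): use full 1600 → 2600 hours to go.
Option Y at 6: take all 1200 hours → 1400 still needed.
Option X at 19: take all 800 hours → 600 still needed.
Option 21 at 22: take all 600 hours → 0 still needed.
Option C, Option 26: unused.
Cost = 2100×3 + 1600×4 + 1200×6 + 800×19 + 600×22 = 48300.

48300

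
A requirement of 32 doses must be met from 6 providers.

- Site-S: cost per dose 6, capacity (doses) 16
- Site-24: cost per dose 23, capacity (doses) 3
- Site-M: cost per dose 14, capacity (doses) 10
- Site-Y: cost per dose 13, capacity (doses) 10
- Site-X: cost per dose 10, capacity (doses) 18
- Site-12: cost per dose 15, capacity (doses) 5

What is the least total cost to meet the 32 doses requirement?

Use providers in increasing cost order.
Site-S at 6: take all 16 doses — 16 still needed.
Site-X at 10: take 16 of its 18 — requirement met.
Site-Y, Site-M, Site-12, Site-24: unused.
Cost = 16×6 + 16×10 = 256.

256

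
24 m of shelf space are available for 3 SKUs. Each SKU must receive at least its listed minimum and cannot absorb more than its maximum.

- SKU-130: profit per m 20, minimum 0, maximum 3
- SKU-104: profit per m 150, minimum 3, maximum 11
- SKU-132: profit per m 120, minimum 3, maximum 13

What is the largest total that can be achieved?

3210

Meeting every minimum uses 0+3+3 = 6 m, leaving 18.
Order the SKUs by profit per m: SKU-104 150 > SKU-132 120 > SKU-130 20.
Give SKU-104 8 more to hit its cap of 11 — 10 left.
SKU-132 takes 10 more to reach its cap of 13 — 0 left.
Total = 150×11 + 120×13 = 3210.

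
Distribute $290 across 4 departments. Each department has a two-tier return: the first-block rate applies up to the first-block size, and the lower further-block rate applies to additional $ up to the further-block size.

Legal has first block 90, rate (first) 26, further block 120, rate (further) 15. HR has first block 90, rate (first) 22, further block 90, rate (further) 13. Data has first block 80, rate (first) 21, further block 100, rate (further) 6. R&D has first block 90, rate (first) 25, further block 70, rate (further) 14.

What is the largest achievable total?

6990

Rank every tier by rate: Legal/T1 26 > R&D/T1 25 > HR/T1 22 > Data/T1 21 > Legal/T2 15 > R&D/T2 14 > HR/T2 13 > Data/T2 6.
Fill Legal T1 block (90 at 26) — 200 left.
R&D T1 at 25: fill all 90 — 110 left.
HR T1 at 22: fill all 90 — 20 left.
Data T1 at 21: only 20 left, fill 20.
Total = 26×90 + 25×90 + 22×90 + 21×20 = 6990.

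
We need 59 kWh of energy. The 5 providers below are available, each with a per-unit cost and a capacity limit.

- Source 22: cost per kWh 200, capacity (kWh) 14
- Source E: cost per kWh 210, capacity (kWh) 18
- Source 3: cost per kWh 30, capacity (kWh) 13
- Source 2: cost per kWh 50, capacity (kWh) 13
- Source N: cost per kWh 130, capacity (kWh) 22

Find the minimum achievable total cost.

Use providers in increasing cost order.
Source 3 (30): use full 13 ; 46 kWh to go.
Take 13 from Source 2 at 50 ; need 33 more.
Take 22 from Source N at 130 ; need 11 more.
Source 22 at 200: take 11 of its 14 ; requirement met.
Source E: unused.
Cost = 13×30 + 13×50 + 22×130 + 11×200 = 6100.

6100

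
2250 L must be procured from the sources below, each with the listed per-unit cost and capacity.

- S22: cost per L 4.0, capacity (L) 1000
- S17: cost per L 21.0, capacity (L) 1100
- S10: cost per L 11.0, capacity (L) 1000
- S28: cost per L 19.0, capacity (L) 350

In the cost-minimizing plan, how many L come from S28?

250

Cheapest first:
S22 (4.0): use full 1000 ; 1250 L to go.
S10 (11.0): use full 1000 ; 250 L to go.
S28 (19.0): take the remaining 250 ; done.
S17: unused.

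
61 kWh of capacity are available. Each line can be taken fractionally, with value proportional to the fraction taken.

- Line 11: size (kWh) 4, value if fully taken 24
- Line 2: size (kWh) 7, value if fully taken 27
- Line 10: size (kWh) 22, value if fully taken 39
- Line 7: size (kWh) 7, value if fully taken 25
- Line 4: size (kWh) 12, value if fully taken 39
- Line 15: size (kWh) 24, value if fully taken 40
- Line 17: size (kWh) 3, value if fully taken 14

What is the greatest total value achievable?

Rank by value-to-size ratio: Line 11 24/4≈6, Line 17 14/3≈4.67, Line 2 27/7≈3.86, Line 7 25/7≈3.57, Line 4 39/12≈3.25, Line 10 39/22≈1.77, Line 15 40/24≈1.67.
All 4 kWh of Line 11 fit (value 24) → 57 remain.
Take all of Line 17 (3 kWh, value 14) → 54 kWh left.
Take all of Line 2 (7 kWh, value 27) → 47 kWh left.
Line 7: take in full, 7 kWh for value 25 → 40 left.
Take all of Line 4 (12 kWh, value 39) → 28 kWh left.
Take all of Line 10 (22 kWh, value 39) → 6 kWh left.
Only 6 kWh remain; take 6/24 of Line 15 for value 40×6/24 = 10.
Total value = 178.

178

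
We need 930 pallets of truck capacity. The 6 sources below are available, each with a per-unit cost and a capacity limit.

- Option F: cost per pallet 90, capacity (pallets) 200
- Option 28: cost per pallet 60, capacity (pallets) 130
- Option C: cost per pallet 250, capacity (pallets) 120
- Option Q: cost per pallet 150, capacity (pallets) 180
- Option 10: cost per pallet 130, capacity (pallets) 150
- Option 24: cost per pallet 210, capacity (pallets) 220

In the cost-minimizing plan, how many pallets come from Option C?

Use sources in increasing cost order.
Option 28 at 60: take all 130 pallets → 800 still needed.
Option F (90): use full 200 → 600 pallets to go.
Option 10 (130): use full 150 → 450 pallets to go.
Option Q (150): use full 180 → 270 pallets to go.
Option 24 at 210: take all 220 pallets → 50 still needed.
Take 50 from Option C at 250 to finish.

50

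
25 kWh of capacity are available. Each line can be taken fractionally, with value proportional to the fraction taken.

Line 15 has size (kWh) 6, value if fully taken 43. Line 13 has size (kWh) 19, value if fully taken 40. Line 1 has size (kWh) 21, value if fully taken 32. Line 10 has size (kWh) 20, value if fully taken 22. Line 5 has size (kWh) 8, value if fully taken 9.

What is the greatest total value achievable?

Sort by value density: Line 15 43/6≈7.17, Line 13 40/19≈2.11, Line 1 32/21≈1.52, Line 5 9/8≈1.12, Line 10 22/20≈1.1.
All 6 kWh of Line 15 fit (value 43) → 19 remain.
Line 13: take in full, 19 kWh for value 40 → 0 left.
Total value = 83.

83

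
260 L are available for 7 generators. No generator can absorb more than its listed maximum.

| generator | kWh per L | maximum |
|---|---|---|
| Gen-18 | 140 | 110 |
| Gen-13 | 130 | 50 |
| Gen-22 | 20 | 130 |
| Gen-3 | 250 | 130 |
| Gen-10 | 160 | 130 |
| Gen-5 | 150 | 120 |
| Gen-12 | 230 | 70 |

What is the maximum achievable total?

58200

Rank by kWh per L: Gen-3 250 > Gen-12 230 > Gen-10 160 > Gen-5 150 > Gen-18 140 > Gen-13 130 > Gen-22 20.
Gen-3: +130 to 130 (cap) ; 130 left.
Give Gen-12 70 to hit its cap of 70 ; 60 left.
Gen-10: +60 (room for 130) → 60. Pool exhausted.
Total = 250×130 + 160×60 + 230×70 = 58200.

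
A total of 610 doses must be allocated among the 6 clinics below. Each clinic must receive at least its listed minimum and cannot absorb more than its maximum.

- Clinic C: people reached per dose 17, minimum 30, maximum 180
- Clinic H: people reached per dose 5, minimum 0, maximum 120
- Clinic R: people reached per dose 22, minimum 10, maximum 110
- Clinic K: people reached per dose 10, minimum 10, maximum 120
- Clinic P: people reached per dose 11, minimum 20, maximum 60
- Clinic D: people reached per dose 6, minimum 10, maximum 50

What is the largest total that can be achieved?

8090

Meeting every minimum uses 30+0+10+10+20+10 = 80 doses, leaving 530.
Order the clinics by people reached per dose: Clinic R 22 > Clinic C 17 > Clinic P 11 > Clinic K 10 > Clinic D 6 > Clinic H 5.
Give Clinic R 100 more to hit its cap of 110 ; 430 left.
Clinic C: +150 to 180 (cap) ; 280 left.
Clinic P: +40 to 60 (cap) ; 240 left.
Give Clinic K 110 more to hit its cap of 120 ; 130 left.
Clinic D takes 40 more to reach its cap of 50 ; 90 left.
Clinic H: +90 (room for 120) → 90. Pool exhausted.
Total = 17×180 + 5×90 + 22×110 + 10×120 + 11×60 + 6×50 = 8090.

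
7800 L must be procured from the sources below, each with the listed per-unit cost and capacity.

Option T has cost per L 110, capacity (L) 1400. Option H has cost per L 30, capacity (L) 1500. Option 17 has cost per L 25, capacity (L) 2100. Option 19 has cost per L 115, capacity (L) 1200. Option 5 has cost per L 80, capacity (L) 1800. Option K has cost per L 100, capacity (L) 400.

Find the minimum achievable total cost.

Cheapest first:
Option 17 at 25: take all 2100 L — 5700 still needed.
Option H at 30: take all 1500 L — 4200 still needed.
Take 1800 from Option 5 at 80 — need 2400 more.
Take 400 from Option K at 100 — need 2000 more.
Take 1400 from Option T at 110 — need 600 more.
Take 600 from Option 19 at 115 to finish.
Cost = 2100×25 + 1500×30 + 1800×80 + 400×100 + 1400×110 + 600×115 = 504500.

504500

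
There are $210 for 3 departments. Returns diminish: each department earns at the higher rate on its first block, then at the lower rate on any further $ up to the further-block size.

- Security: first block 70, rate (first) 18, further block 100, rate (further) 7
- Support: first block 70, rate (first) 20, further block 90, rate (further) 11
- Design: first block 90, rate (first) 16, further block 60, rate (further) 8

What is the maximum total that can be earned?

Treat each block as its own option and order by rate: Support/T1 20 > Security/T1 18 > Design/T1 16 > Support/T2 11 > Design/T2 8 > Security/T2 7.
Support T1 at 20: fill all 70 ; 140 left.
Fill Security T1 block (70 at 18) ; 70 left.
Design T1 at 16: only 70 left, fill 70.
Total = 20×70 + 18×70 + 16×70 = 3780.

3780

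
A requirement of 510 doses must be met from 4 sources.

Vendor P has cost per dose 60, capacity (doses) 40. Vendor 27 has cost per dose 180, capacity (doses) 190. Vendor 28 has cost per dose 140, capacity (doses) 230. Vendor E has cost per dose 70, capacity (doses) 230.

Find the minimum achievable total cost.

52500

Use sources in increasing cost order.
Vendor P at 60: take all 40 doses → 470 still needed.
Take 230 from Vendor E at 70 → need 240 more.
Vendor 28 (140): use full 230 → 10 doses to go.
Take 10 from Vendor 27 at 180 to finish.
Cost = 40×60 + 230×70 + 230×140 + 10×180 = 52500.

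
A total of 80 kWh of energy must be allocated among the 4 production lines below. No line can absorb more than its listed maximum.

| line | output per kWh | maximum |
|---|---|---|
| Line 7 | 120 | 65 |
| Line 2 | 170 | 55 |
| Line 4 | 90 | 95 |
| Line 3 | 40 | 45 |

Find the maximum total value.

12350

Rank by output per kWh: Line 2 170 > Line 7 120 > Line 4 90 > Line 3 40.
Line 2: +55 to 55 (cap) ; 25 left.
Line 7: +25 (room for 65) → 25. Pool exhausted.
Total = 120×25 + 170×55 = 12350.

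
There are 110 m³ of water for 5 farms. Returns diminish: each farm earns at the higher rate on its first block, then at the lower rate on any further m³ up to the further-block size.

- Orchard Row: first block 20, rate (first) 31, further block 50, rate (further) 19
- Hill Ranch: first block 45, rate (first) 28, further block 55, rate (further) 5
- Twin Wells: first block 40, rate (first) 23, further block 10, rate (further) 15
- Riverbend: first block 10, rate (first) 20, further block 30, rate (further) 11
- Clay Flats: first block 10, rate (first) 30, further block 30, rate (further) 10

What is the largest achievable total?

2985

Rank every tier by rate: Orchard Row/tier1 31 > Clay Flats/tier1 30 > Hill Ranch/tier1 28 > Twin Wells/tier1 23 > Riverbend/tier1 20 > Orchard Row/tier2 19 > Twin Wells/tier2 15 > Riverbend/tier2 11 > Clay Flats/tier2 10 > Hill Ranch/tier2 5.
Fill Orchard Row tier1 block (20 at 31) ; 90 left.
Clay Flats/tier1 (30): +10 ; 80 left.
Fill Hill Ranch tier1 block (45 at 28) ; 35 left.
35 remain; put them into Twin Wells tier1 at 23.
Total = 31×20 + 30×10 + 28×45 + 23×35 = 2985.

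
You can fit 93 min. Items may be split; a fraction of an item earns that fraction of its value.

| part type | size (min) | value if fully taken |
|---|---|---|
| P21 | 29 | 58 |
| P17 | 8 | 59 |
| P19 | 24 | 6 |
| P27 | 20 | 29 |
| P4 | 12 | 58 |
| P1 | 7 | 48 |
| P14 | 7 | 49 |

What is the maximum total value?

303.5

Rank by value-to-size ratio: P17 59/8≈7.38, P14 49/7≈7, P1 48/7≈6.86, P4 58/12≈4.83, P21 58/29≈2, P27 29/20≈1.45, P19 6/24≈0.25.
All 8 min of P17 fit (value 59) → 85 remain.
All 7 min of P14 fit (value 49) → 78 remain.
Take all of P1 (7 min, value 48) → 71 min left.
All 12 min of P4 fit (value 58) → 59 remain.
All 29 min of P21 fit (value 58) → 30 remain.
P27: take in full, 20 min for value 29 → 10 left.
Fill the last 10 min with part of P19: 10/24 of it earns 2.5.
Total value = 303.5.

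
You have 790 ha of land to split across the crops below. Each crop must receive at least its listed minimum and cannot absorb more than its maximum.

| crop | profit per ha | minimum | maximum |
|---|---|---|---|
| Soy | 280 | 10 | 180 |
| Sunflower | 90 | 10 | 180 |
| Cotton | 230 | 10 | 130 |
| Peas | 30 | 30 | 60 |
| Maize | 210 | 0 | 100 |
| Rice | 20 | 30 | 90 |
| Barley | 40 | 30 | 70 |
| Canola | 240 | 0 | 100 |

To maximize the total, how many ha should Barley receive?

40

Meeting every minimum uses 10+10+10+30+0+30+30+0 = 120 ha, leaving 670.
Rank by profit per ha: Soy 280 > Canola 240 > Cotton 230 > Maize 210 > Sunflower 90 > Barley 40 > Peas 30 > Rice 20.
Give Soy 170 more to hit its cap of 180 ; 500 left.
Give Canola 100 more to hit its cap of 100 ; 400 left.
Give Cotton 120 more to hit its cap of 130 ; 280 left.
Give Maize 100 more to hit its cap of 100 ; 180 left.
Sunflower takes 170 more to reach its cap of 180 ; 10 left.
Barley has room for 40 more but only 10 remain, so it gets 40.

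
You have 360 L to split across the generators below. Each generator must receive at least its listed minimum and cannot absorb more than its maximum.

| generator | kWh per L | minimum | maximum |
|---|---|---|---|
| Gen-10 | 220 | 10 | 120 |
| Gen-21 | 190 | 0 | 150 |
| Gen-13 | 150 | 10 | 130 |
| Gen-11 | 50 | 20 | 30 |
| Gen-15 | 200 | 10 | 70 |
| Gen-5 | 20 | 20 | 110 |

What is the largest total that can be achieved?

Meeting every minimum uses 10+0+10+20+10+20 = 70 L, leaving 290.
Rank by kWh per L: Gen-10 220 > Gen-15 200 > Gen-21 190 > Gen-13 150 > Gen-11 50 > Gen-5 20.
Give Gen-10 110 more to hit its cap of 120 → 180 left.
Gen-15: +60 to 70 (cap) → 120 left.
Only 120 left; Gen-21 takes them to reach 120.
Total = 220×120 + 190×120 + 150×10 + 50×20 + 200×70 + 20×20 = 66100.

66100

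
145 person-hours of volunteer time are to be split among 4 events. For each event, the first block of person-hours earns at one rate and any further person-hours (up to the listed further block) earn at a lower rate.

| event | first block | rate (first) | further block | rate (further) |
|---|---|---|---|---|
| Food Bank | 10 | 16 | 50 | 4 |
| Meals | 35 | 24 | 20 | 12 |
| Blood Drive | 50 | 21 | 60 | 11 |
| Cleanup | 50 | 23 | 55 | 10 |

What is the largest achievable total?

Rank every tier by rate: Meals/tier1 24 > Cleanup/tier1 23 > Blood Drive/tier1 21 > Food Bank/tier1 16 > Meals/tier2 12 > Blood Drive/tier2 11 > Cleanup/tier2 10 > Food Bank/tier2 4.
Meals tier1 at 24: fill all 35 — 110 left.
Fill Cleanup tier1 block (50 at 23) — 60 left.
Blood Drive/tier1 (21): +50 — 10 left.
Food Bank/tier1 (16): +10 — 0 left.
Total = 24×35 + 23×50 + 21×50 + 16×10 = 3200.

3200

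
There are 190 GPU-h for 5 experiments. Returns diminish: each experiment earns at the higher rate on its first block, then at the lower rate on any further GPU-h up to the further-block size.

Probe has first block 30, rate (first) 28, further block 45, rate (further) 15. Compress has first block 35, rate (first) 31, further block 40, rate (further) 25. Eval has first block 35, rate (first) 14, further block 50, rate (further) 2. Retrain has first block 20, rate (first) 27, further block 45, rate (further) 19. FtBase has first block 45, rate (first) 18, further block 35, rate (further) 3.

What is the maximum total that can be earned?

4680

Rank every tier by rate: Compress/first 31 > Probe/first 28 > Retrain/first 27 > Compress/second 25 > Retrain/second 19 > FtBase/first 18 > Probe/second 15 > Eval/first 14 > FtBase/second 3 > Eval/second 2.
Compress/first (31): +35 — 155 left.
Probe/first (28): +30 — 125 left.
Retrain/first (27): +20 — 105 left.
Fill Compress second block (40 at 25) — 65 left.
Fill Retrain second block (45 at 19) — 20 left.
FtBase first at 18: only 20 left, fill 20.
Total = 31×35 + 28×30 + 27×20 + 25×40 + 19×45 + 18×20 = 4680.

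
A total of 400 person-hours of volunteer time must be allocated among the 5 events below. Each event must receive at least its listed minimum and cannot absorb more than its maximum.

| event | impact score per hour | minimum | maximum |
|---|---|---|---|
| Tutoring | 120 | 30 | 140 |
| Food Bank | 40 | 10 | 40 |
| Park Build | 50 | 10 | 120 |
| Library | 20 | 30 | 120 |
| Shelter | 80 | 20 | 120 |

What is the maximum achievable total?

32400

Meeting every minimum uses 30+10+10+30+20 = 100 person-hours, leaving 300.
Highest impact score per hour first: Tutoring 120 > Shelter 80 > Park Build 50 > Food Bank 40 > Library 20.
Give Tutoring 110 more to hit its cap of 140 — 190 left.
Give Shelter 100 more to hit its cap of 120 — 90 left.
Park Build: +90 (room for 110) → 100. Pool exhausted.
Total = 120×140 + 40×10 + 50×100 + 20×30 + 80×120 = 32400.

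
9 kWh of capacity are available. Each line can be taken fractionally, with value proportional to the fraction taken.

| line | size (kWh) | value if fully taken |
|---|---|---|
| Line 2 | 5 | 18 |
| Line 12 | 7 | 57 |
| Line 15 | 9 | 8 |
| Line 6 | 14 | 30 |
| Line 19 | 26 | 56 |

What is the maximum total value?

64.2

Sort by value density: Line 12 57/7≈8.14, Line 2 18/5≈3.6, Line 19 56/26≈2.15, Line 6 30/14≈2.14, Line 15 8/9≈0.889.
Line 12: take in full, 7 kWh for value 57 → 2 left.
2 kWh left: a 2/5 share of Line 2 gives 18×2/5 = 7.2.
Total value = 64.2.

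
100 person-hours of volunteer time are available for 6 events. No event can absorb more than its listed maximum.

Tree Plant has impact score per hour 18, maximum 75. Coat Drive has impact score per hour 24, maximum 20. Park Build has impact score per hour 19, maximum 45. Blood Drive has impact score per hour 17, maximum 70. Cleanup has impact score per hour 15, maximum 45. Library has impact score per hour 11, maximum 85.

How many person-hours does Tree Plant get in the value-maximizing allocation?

35

Rank by impact score per hour: Coat Drive 24 > Park Build 19 > Tree Plant 18 > Blood Drive 17 > Cleanup 15 > Library 11.
Coat Drive: +20 to 20 (cap) ; 80 left.
Park Build: +45 to 45 (cap) ; 35 left.
Tree Plant: +35 (room for 75) → 35. Pool exhausted.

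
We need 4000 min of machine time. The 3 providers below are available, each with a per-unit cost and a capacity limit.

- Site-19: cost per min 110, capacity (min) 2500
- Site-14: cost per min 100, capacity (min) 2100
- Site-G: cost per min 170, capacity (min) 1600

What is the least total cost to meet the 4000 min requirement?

Cheapest first:
Site-14 at 100: take all 2100 min — 1900 still needed.
Site-19 (110): take the remaining 1900 — done.
Site-G: unused.
Cost = 2100×100 + 1900×110 = 419000.

419000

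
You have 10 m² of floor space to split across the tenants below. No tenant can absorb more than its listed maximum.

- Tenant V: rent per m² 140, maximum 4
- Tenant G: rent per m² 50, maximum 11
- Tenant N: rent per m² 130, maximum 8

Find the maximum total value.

1340

Order the tenants by rent per m²: Tenant V 140 > Tenant N 130 > Tenant G 50.
Give Tenant V 4 to hit its cap of 4 → 6 left.
Tenant N has room for 8 but only 6 remain, so it gets 6.
Total = 140×4 + 130×6 = 1340.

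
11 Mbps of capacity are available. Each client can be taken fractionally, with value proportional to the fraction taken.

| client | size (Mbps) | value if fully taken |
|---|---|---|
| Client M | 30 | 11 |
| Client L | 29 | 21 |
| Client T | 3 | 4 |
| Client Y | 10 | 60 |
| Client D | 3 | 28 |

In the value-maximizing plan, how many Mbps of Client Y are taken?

8

Rank by value-to-size ratio: Client D 28/3≈9.33, Client Y 60/10≈6, Client T 4/3≈1.33, Client L 21/29≈0.724, Client M 11/30≈0.367.
Client D: take in full, 3 Mbps for value 28 ; 8 left.
8 Mbps left: a 8/10 share of Client Y gives 60×8/10 = 48.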